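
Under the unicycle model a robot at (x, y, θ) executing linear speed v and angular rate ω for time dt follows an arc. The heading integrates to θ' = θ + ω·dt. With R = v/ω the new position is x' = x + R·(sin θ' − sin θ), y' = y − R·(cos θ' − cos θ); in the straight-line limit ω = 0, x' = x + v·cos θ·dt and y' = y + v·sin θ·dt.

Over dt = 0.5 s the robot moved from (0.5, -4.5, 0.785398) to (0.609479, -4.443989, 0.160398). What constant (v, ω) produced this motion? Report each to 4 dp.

v = 0.2500, ω = -1.2500

Δθ = 0.160398 − 0.785398 = -0.625000
ω = Δθ/dt = -0.625000/0.5 = -1.2500
R = Δx/(sin θ' − sin θ) = -0.2000
v = R·ω = -0.2000·-1.2500 = 0.2500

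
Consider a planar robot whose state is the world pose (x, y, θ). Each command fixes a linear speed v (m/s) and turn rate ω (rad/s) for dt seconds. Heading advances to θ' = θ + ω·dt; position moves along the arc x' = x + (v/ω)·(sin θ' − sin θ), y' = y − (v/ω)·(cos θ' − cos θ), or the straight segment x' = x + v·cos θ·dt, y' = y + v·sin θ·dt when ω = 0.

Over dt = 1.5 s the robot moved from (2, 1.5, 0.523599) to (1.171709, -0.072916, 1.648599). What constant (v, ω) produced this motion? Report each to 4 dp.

v = -1.2500, ω = 0.7500

Δθ = 1.648599 − 0.523599 = 1.125000
ω = Δθ/dt = 1.125000/1.5 = 0.7500
R = −Δy/(cos θ' − cos θ) = -1.6667
v = R·ω = -1.6667·0.7500 = -1.2500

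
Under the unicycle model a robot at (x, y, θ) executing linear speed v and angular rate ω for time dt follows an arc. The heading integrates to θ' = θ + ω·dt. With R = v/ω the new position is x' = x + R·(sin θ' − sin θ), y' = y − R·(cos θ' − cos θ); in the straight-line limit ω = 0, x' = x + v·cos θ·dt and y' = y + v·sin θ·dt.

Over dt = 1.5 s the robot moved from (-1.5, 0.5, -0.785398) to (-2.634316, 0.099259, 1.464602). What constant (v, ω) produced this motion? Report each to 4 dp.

Δθ = 1.464602 − -0.785398 = 2.250000
ω = Δθ/dt = 2.250000/1.5 = 1.5000
R = Δx/(sin θ' − sin θ) = -0.6667
v = R·ω = -0.6667·1.5000 = -1.0000

v = -1.0000, ω = 1.5000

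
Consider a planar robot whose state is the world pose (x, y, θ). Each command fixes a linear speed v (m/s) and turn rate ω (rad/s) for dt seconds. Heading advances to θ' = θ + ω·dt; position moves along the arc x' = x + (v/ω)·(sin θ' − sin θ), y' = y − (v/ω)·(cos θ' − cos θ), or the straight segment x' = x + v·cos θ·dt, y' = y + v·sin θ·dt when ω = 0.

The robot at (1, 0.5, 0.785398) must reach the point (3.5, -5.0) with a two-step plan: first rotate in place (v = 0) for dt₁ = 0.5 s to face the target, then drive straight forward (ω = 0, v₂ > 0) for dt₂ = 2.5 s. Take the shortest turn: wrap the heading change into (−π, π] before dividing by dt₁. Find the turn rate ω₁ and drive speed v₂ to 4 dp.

ω₁ = -3.8591, v₂ = 2.4166

heading to target = atan2(-5−0.5, 3.5−1) = -1.1442
Δθ = wrap(-1.1442 − 0.7854) = -1.9296; ω₁ = Δθ/dt₁ = -3.8591
distance = √((3.5−1)² + (-5−0.5)²) = 6.0415; v₂ = distance/dt₂ = 2.4166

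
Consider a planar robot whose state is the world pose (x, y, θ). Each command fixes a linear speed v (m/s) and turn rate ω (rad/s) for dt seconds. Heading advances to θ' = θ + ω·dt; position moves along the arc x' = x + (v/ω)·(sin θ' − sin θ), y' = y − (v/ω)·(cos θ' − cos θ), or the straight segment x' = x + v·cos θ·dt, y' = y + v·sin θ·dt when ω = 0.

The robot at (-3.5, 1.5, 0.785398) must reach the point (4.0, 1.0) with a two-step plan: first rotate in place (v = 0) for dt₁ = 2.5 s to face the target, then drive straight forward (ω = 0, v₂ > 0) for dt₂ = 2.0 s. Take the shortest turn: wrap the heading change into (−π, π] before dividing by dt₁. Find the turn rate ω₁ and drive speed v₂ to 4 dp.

ω₁ = -0.3408, v₂ = 3.7583

heading to target = atan2(1−1.5, 4−-3.5) = -0.0666
Δθ = wrap(-0.0666 − 0.7854) = -0.8520; ω₁ = Δθ/dt₁ = -0.3408
distance = √((4−-3.5)² + (1−1.5)²) = 7.5166; v₂ = distance/dt₂ = 3.7583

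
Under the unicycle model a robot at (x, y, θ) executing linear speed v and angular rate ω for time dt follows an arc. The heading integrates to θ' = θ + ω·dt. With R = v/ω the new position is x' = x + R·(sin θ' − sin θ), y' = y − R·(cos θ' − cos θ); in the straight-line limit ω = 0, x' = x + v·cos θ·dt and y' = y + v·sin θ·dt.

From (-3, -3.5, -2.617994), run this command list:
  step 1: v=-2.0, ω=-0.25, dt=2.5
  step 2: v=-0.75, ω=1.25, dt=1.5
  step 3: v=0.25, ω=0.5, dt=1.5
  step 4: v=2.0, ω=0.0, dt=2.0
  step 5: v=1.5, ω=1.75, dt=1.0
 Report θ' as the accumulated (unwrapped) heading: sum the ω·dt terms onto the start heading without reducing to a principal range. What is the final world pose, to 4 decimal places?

(7.1911, -4.0415, 1.1320)

step 1: θ'=-3.2430 (R=8.0000) → pose (1.8098, -2.4693, -3.2430)
step 2: θ'=-1.3680 (R=-0.6000) → pose (2.4583, -1.7515, -1.3680)
step 3: θ'=-0.6180 (R=0.5000) → pose (2.6583, -2.0583, -0.6180)
step 4: θ'=-0.6180 (straight) → pose (5.9185, -4.3759, -0.6180)
step 5: θ'=1.1320 (R=0.8571) → pose (7.1911, -4.0415, 1.1320)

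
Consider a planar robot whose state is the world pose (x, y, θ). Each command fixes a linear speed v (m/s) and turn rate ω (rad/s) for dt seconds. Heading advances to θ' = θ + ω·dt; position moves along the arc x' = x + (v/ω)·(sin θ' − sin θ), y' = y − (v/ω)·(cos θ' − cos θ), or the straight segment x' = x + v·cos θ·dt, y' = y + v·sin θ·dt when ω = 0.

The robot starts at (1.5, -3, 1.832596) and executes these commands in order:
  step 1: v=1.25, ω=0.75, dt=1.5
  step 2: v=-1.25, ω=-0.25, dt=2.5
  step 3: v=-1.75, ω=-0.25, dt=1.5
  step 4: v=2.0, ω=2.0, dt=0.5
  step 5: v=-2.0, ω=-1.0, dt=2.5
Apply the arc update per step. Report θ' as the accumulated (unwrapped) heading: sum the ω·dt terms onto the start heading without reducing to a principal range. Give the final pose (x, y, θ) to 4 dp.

(4.0904, -8.6029, 0.4576)

step 1: θ'=2.9576 (R=1.6667) → pose (0.1951, -1.7928, 2.9576)
step 2: θ'=2.3326 (R=5.0000) → pose (2.8982, -3.2573, 2.3326)
step 3: θ'=1.9576 (R=7.0000) → pose (4.3159, -5.4483, 1.9576)
step 4: θ'=2.9576 (R=1.0000) → pose (3.5728, -4.8424, 2.9576)
step 5: θ'=0.4576 (R=2.0000) → pose (4.0904, -8.6029, 0.4576)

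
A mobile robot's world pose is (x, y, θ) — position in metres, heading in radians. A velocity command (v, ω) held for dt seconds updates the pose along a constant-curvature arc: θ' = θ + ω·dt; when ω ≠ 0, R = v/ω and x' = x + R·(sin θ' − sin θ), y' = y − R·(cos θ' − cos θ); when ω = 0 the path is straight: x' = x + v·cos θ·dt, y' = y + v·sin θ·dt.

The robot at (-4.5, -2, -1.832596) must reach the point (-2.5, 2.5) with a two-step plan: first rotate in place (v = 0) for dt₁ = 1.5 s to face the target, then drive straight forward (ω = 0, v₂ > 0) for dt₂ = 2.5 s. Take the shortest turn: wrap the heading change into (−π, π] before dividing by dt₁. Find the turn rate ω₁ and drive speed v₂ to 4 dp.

heading to target = atan2(2.5−-2, -2.5−-4.5) = 1.1526
Δθ = wrap(1.1526 − -1.8326) = 2.9852; ω₁ = Δθ/dt₁ = 1.9901
distance = √((-2.5−-4.5)² + (2.5−-2)²) = 4.9244; v₂ = distance/dt₂ = 1.9698

ω₁ = 1.9901, v₂ = 1.9698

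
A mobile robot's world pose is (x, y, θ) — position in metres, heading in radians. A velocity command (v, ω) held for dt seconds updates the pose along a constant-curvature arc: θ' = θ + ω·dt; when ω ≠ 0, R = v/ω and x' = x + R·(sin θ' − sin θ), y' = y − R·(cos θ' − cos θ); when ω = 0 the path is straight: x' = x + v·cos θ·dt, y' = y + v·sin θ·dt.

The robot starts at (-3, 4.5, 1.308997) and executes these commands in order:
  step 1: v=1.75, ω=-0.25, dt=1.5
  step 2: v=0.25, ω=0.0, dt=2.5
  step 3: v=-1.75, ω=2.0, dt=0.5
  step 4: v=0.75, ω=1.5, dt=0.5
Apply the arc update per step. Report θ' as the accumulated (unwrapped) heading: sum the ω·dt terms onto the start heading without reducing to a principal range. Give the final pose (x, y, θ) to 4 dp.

step 1: θ'=0.9340 (R=-7.0000) → pose (-1.8665, 6.8506, 0.9340)
step 2: θ'=0.9340 (straight) → pose (-1.4949, 7.3531, 0.9340)
step 3: θ'=1.9340 (R=-0.8750) → pose (-1.6093, 6.5220, 1.9340)
step 4: θ'=2.6840 (R=0.5000) → pose (-1.8558, 6.7929, 2.6840)

(-1.8558, 6.7929, 2.6840)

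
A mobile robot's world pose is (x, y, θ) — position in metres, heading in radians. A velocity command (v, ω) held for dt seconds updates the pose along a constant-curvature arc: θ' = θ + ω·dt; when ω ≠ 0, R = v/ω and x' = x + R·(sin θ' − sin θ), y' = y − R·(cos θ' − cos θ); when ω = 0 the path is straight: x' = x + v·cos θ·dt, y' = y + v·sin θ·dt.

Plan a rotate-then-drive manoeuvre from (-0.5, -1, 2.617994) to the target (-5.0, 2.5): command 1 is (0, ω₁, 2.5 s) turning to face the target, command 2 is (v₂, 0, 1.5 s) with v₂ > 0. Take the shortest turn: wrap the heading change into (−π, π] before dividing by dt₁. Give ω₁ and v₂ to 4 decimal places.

heading to target = atan2(2.5−-1, -5−-0.5) = 2.4805
Δθ = wrap(2.4805 − 2.6180) = -0.1374; ω₁ = Δθ/dt₁ = -0.0550
distance = √((-5−-0.5)² + (2.5−-1)²) = 5.7009; v₂ = distance/dt₂ = 3.8006

ω₁ = -0.0550, v₂ = 3.8006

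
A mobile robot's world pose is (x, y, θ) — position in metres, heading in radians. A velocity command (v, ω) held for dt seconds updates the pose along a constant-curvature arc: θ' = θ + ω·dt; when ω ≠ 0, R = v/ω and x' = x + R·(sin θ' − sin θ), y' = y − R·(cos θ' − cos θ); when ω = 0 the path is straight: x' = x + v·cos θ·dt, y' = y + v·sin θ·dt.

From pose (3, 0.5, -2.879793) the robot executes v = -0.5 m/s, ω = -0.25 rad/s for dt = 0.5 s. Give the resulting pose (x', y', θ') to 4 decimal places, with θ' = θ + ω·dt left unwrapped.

θ' = -2.8798 + -0.25·0.5 = -3.0048
R = v/ω = -0.5/-0.25 = 2.0000
x' = 3 + 2.0000·(sin -3.0048 − sin -2.8798) = 3.2449
y' = 0.5 − 2.0000·(cos -3.0048 − cos -2.8798) = 0.5495

(3.2449, 0.5495, -3.0048)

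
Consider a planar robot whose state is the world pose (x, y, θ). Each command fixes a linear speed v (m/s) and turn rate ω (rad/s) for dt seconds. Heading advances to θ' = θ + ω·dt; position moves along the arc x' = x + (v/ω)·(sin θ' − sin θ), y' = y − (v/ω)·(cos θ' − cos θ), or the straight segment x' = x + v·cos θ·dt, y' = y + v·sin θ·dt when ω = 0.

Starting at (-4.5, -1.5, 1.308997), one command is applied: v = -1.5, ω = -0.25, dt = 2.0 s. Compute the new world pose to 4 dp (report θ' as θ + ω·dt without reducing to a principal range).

(-5.9540, -4.0884, 0.8090)

θ' = 1.3090 + -0.25·2.0 = 0.8090
R = v/ω = -1.5/-0.25 = 6.0000
x' = -4.5 + 6.0000·(sin 0.8090 − sin 1.3090) = -5.9540
y' = -1.5 − 6.0000·(cos 0.8090 − cos 1.3090) = -4.0884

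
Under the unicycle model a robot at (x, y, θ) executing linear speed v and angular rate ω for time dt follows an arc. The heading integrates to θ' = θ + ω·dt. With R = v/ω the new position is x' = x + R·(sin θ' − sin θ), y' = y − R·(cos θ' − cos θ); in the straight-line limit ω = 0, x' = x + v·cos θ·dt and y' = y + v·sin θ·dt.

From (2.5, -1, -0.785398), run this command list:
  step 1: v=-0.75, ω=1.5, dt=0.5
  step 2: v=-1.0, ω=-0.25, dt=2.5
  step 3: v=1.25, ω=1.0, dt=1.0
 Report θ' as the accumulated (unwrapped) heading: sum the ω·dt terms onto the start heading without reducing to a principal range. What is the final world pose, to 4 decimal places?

step 1: θ'=-0.0354 (R=-0.5000) → pose (2.1641, -0.8539, -0.0354)
step 2: θ'=-0.6604 (R=4.0000) → pose (-0.1480, -0.0154, -0.6604)
step 3: θ'=0.3396 (R=1.2500) → pose (1.0352, -0.2068, 0.3396)

(1.0352, -0.2068, 0.3396)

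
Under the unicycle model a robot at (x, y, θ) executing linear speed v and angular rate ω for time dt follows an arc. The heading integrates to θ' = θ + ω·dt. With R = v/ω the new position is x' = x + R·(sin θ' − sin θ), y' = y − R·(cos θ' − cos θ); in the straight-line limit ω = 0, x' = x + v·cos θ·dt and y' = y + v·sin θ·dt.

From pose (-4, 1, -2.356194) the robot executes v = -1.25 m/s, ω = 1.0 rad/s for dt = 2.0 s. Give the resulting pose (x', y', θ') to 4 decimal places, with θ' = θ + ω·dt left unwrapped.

θ' = -2.3562 + 1.0·2.0 = -0.3562
R = v/ω = -1.25/1.0 = -1.2500
x' = -4 + -1.2500·(sin -0.3562 − sin -2.3562) = -4.4480
y' = 1 − -1.2500·(cos -0.3562 − cos -2.3562) = 3.0554

(-4.4480, 3.0554, -0.3562)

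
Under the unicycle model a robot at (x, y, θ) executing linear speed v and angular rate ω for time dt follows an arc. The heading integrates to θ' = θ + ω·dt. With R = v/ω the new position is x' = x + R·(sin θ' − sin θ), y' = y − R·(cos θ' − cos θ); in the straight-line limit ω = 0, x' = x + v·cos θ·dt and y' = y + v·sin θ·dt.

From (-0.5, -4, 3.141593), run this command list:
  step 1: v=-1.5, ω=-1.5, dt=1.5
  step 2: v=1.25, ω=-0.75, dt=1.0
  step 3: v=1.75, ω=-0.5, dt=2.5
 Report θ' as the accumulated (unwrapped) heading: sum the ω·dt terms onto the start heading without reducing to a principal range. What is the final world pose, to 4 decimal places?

step 1: θ'=0.8916 (R=1.0000) → pose (0.2781, -5.6282, 0.8916)
step 2: θ'=0.1416 (R=-1.6667) → pose (1.3397, -5.0251, 0.1416)
step 3: θ'=-1.1084 (R=-3.5000) → pose (4.9660, -6.9288, -1.1084)

(4.9660, -6.9288, -1.1084)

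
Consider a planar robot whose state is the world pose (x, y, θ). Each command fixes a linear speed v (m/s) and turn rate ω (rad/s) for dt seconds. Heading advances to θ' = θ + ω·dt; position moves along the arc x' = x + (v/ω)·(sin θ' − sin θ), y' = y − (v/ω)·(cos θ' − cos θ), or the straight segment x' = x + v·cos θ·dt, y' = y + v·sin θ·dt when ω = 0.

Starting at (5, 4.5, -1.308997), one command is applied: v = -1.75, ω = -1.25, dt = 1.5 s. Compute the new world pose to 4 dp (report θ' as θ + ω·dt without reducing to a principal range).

(6.4116, 6.2611, -3.1840)

θ' = -1.3090 + -1.25·1.5 = -3.1840
R = v/ω = -1.75/-1.25 = 1.4000
x' = 5 + 1.4000·(sin -3.1840 − sin -1.3090) = 6.4116
y' = 4.5 − 1.4000·(cos -3.1840 − cos -1.3090) = 6.2611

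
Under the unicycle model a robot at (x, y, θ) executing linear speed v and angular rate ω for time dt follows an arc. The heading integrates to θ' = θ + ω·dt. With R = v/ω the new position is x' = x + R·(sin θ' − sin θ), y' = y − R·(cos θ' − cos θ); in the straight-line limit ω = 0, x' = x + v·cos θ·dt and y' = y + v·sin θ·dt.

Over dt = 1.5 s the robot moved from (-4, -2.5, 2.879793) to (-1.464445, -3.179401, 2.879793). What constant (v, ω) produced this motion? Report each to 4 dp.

v = -1.7500, ω = 0.0000

Δθ = 2.879793 − 2.879793 = 0.000000
ω = Δθ/dt = 0.000000/1.5 = 0.0000
ω = 0 → v = (Δx·cos θ + Δy·sin θ)/dt = -1.7500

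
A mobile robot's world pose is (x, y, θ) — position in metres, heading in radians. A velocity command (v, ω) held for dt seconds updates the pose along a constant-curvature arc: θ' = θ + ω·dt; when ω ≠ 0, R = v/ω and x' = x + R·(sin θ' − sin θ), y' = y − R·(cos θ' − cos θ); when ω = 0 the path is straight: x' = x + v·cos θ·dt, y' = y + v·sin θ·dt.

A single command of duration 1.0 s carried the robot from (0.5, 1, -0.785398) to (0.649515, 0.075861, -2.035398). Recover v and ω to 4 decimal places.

Δθ = -2.035398 − -0.785398 = -1.250000
ω = Δθ/dt = -1.250000/1.0 = -1.2500
R = −Δy/(cos θ' − cos θ) = -0.8000
v = R·ω = -0.8000·-1.2500 = 1.0000

v = 1.0000, ω = -1.2500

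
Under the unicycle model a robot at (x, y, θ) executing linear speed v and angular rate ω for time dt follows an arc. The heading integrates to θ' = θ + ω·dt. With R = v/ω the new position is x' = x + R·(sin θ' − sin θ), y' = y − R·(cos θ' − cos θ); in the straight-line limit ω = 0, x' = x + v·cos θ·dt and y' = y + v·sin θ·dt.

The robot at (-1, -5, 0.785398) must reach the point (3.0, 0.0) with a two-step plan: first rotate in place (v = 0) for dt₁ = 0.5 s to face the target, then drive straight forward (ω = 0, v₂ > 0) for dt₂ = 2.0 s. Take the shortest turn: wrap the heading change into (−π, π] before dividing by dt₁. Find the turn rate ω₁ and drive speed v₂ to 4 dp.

ω₁ = 0.2213, v₂ = 3.2016

heading to target = atan2(0−-5, 3−-1) = 0.8961
Δθ = wrap(0.8961 − 0.7854) = 0.1107; ω₁ = Δθ/dt₁ = 0.2213
distance = √((3−-1)² + (0−-5)²) = 6.4031; v₂ = distance/dt₂ = 3.2016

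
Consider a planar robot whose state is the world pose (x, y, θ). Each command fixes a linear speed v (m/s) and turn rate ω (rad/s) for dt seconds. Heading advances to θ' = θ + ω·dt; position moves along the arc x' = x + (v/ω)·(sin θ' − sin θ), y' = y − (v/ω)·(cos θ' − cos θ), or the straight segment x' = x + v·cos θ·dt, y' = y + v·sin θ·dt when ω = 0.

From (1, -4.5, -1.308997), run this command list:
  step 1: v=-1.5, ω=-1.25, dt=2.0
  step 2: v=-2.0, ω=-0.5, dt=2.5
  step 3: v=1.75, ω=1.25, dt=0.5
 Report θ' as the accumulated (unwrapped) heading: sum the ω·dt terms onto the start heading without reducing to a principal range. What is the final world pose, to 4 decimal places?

step 1: θ'=-3.8090 (R=1.2000) → pose (2.9019, -3.2469, -3.8090)
step 2: θ'=-5.0590 (R=4.0000) → pose (4.1882, -7.7475, -5.0590)
step 3: θ'=-4.4340 (R=1.4000) → pose (4.2175, -6.8871, -4.4340)

(4.2175, -6.8871, -4.4340)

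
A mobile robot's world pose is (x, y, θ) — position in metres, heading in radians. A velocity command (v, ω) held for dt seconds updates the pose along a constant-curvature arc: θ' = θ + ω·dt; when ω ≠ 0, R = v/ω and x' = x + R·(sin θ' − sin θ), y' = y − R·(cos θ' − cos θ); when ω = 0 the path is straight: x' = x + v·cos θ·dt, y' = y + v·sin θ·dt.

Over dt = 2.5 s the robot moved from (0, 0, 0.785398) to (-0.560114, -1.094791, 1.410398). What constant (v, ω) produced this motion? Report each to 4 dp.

Δθ = 1.410398 − 0.785398 = 0.625000
ω = Δθ/dt = 0.625000/2.5 = 0.2500
R = −Δy/(cos θ' − cos θ) = -2.0000
v = R·ω = -2.0000·0.2500 = -0.5000

v = -0.5000, ω = 0.2500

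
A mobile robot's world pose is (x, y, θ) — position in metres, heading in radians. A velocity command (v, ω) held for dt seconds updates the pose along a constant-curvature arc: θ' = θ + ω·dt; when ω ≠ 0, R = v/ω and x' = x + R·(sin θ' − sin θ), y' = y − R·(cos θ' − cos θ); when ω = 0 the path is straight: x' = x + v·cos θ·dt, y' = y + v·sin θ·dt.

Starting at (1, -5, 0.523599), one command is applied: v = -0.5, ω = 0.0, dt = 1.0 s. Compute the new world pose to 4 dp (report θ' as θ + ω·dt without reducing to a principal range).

θ' = 0.5236 + 0.0·1.0 = 0.5236
ω = 0 → straight: x' = 1 + -0.5·cos(0.5236)·1.0 = 0.5670
y' = -5 + -0.5·sin(0.5236)·1.0 = -5.2500

(0.5670, -5.2500, 0.5236)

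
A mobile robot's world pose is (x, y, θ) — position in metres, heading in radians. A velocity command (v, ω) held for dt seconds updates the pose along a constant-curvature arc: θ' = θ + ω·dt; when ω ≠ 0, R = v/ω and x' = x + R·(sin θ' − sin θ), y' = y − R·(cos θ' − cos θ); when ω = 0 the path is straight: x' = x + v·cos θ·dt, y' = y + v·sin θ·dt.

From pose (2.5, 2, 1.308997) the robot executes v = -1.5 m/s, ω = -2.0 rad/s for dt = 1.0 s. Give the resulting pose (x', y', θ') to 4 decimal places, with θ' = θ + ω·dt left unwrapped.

(1.2976, 1.6162, -0.6910)

θ' = 1.3090 + -2.0·1.0 = -0.6910
R = v/ω = -1.5/-2.0 = 0.7500
x' = 2.5 + 0.7500·(sin -0.6910 − sin 1.3090) = 1.2976
y' = 2 − 0.7500·(cos -0.6910 − cos 1.3090) = 1.6162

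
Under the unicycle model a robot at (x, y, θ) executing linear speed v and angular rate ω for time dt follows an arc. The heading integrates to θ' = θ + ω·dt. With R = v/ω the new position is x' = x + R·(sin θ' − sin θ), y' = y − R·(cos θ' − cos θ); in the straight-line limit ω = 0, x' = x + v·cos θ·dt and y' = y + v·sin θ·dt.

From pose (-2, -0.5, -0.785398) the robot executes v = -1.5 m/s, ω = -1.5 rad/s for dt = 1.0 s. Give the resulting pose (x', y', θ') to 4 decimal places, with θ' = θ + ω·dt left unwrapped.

(-2.0482, 0.8624, -2.2854)

θ' = -0.7854 + -1.5·1.0 = -2.2854
R = v/ω = -1.5/-1.5 = 1.0000
x' = -2 + 1.0000·(sin -2.2854 − sin -0.7854) = -2.0482
y' = -0.5 − 1.0000·(cos -2.2854 − cos -0.7854) = 0.8624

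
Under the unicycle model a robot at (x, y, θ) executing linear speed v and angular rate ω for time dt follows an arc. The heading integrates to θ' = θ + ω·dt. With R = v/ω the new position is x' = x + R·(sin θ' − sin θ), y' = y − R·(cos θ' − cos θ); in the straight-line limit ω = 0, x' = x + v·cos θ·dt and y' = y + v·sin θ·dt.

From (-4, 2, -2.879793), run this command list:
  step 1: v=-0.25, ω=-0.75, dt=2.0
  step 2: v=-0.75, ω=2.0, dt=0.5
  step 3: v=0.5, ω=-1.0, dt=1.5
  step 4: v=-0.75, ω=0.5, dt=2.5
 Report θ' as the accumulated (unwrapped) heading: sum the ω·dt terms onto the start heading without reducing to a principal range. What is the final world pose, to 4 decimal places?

(-2.9323, 0.5394, -3.6298)

step 1: θ'=-4.3798 (R=0.3333) → pose (-3.5987, 1.7869, -4.3798)
step 2: θ'=-3.3798 (R=-0.3750) → pose (-3.3327, 1.5449, -3.3798)
step 3: θ'=-4.8798 (R=-0.5000) → pose (-3.7077, 2.1141, -4.8798)
step 4: θ'=-3.6298 (R=-1.5000) → pose (-2.9323, 0.5394, -3.6298)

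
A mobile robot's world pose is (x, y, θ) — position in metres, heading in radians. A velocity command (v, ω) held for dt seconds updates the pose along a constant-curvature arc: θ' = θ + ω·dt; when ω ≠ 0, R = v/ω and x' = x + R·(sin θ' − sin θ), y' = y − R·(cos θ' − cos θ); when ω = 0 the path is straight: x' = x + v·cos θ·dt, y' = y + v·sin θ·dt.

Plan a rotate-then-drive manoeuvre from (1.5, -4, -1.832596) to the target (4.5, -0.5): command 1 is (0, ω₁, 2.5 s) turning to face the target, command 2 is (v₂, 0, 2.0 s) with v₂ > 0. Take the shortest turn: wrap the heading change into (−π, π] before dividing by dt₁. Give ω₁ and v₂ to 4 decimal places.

ω₁ = 1.0779, v₂ = 2.3049

heading to target = atan2(-0.5−-4, 4.5−1.5) = 0.8622
Δθ = wrap(0.8622 − -1.8326) = 2.6948; ω₁ = Δθ/dt₁ = 1.0779
distance = √((4.5−1.5)² + (-0.5−-4)²) = 4.6098; v₂ = distance/dt₂ = 2.3049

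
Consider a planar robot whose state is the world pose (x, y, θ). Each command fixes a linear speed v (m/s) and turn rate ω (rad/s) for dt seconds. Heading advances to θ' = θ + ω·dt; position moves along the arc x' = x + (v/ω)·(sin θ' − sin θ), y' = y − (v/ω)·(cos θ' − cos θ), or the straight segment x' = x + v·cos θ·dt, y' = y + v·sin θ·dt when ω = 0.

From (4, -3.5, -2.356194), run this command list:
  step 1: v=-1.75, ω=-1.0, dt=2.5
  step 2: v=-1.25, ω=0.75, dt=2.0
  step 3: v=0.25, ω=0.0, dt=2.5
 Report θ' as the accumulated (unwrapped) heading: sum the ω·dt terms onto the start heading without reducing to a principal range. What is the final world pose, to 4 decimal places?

(7.6532, -6.7224, -3.3562)

step 1: θ'=-4.8562 (R=1.7500) → pose (6.9694, -4.9882, -4.8562)
step 2: θ'=-3.3562 (R=-1.6667) → pose (8.2639, -6.8555, -3.3562)
step 3: θ'=-3.3562 (straight) → pose (7.6532, -6.7224, -3.3562)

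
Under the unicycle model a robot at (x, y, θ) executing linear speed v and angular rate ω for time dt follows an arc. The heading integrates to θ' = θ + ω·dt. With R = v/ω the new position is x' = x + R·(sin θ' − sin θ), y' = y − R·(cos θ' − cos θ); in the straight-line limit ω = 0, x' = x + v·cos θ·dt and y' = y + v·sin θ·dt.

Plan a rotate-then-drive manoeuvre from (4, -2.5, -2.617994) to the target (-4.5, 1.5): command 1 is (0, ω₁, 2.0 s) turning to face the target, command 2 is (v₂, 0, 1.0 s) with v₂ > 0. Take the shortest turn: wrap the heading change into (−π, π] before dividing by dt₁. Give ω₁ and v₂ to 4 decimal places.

heading to target = atan2(1.5−-2.5, -4.5−4) = 2.7018
Δθ = wrap(2.7018 − -2.6180) = -0.9634; ω₁ = Δθ/dt₁ = -0.4817
distance = √((-4.5−4)² + (1.5−-2.5)²) = 9.3941; v₂ = distance/dt₂ = 9.3941

ω₁ = -0.4817, v₂ = 9.3941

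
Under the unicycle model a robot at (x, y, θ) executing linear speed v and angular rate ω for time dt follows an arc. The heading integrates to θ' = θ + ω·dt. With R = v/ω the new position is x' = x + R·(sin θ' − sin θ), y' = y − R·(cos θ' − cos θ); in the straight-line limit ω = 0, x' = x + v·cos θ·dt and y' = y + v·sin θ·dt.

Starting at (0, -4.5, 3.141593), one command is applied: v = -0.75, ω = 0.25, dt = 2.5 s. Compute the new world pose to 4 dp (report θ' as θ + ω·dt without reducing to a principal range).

θ' = 3.1416 + 0.25·2.5 = 3.7666
R = v/ω = -0.75/0.25 = -3.0000
x' = 0 + -3.0000·(sin 3.7666 − sin 3.1416) = 1.7553
y' = -4.5 − -3.0000·(cos 3.7666 − cos 3.1416) = -3.9329

(1.7553, -3.9329, 3.7666)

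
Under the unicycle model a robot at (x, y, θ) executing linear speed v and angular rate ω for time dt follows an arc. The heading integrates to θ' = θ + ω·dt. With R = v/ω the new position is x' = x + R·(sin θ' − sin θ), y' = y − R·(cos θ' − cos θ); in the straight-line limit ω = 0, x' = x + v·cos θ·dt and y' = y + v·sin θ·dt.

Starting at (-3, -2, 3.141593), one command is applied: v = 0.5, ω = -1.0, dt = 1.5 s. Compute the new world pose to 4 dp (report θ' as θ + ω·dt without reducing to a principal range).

θ' = 3.1416 + -1.0·1.5 = 1.6416
R = v/ω = 0.5/-1.0 = -0.5000
x' = -3 + -0.5000·(sin 1.6416 − sin 3.1416) = -3.4987
y' = -2 − -0.5000·(cos 1.6416 − cos 3.1416) = -1.5354

(-3.4987, -1.5354, 1.6416)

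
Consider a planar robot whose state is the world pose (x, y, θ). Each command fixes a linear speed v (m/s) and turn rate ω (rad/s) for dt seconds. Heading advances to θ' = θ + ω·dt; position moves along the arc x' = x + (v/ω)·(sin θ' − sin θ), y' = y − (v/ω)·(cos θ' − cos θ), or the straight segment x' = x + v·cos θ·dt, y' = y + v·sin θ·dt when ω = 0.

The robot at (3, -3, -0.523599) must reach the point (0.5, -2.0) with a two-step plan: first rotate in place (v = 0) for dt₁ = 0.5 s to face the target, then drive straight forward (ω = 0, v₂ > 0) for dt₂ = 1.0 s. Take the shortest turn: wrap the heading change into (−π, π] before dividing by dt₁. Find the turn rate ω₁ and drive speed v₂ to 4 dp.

ω₁ = -5.9970, v₂ = 2.6926

heading to target = atan2(-2−-3, 0.5−3) = 2.7611
Δθ = wrap(2.7611 − -0.5236) = -2.9985; ω₁ = Δθ/dt₁ = -5.9970
distance = √((0.5−3)² + (-2−-3)²) = 2.6926; v₂ = distance/dt₂ = 2.6926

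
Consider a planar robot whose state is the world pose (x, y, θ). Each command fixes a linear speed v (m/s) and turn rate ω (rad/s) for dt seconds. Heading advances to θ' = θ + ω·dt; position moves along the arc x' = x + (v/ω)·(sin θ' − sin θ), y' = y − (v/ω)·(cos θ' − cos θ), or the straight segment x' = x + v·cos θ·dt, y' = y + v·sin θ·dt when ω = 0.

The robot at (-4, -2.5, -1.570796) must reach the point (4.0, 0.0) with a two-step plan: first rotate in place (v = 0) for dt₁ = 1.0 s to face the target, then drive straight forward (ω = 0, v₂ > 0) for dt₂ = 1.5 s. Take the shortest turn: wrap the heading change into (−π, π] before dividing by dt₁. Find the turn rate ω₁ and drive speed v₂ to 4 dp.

ω₁ = 1.8737, v₂ = 5.5877

heading to target = atan2(0−-2.5, 4−-4) = 0.3029
Δθ = wrap(0.3029 − -1.5708) = 1.8737; ω₁ = Δθ/dt₁ = 1.8737
distance = √((4−-4)² + (0−-2.5)²) = 8.3815; v₂ = distance/dt₂ = 5.5877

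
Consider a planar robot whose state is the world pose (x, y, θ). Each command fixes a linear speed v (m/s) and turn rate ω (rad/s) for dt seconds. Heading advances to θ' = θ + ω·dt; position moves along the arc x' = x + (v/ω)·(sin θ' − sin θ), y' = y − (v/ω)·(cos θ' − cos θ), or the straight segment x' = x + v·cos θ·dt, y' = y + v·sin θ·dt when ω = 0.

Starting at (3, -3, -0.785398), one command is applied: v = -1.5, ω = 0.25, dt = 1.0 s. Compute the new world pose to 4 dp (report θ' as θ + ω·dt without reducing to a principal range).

θ' = -0.7854 + 0.25·1.0 = -0.5354
R = v/ω = -1.5/0.25 = -6.0000
x' = 3 + -6.0000·(sin -0.5354 − sin -0.7854) = 1.8185
y' = -3 − -6.0000·(cos -0.5354 − cos -0.7854) = -2.0822

(1.8185, -2.0822, -0.5354)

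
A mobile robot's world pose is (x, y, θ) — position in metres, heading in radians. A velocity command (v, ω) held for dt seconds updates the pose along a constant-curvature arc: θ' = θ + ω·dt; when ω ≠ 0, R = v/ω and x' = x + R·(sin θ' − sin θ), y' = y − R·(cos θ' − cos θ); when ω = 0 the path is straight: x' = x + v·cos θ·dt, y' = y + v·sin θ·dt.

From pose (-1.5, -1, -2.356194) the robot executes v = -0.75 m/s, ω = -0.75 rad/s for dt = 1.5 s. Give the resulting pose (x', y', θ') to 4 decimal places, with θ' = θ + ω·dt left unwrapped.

(-0.4598, -0.7642, -3.4812)

θ' = -2.3562 + -0.75·1.5 = -3.4812
R = v/ω = -0.75/-0.75 = 1.0000
x' = -1.5 + 1.0000·(sin -3.4812 − sin -2.3562) = -0.4598
y' = -1 − 1.0000·(cos -3.4812 − cos -2.3562) = -0.7642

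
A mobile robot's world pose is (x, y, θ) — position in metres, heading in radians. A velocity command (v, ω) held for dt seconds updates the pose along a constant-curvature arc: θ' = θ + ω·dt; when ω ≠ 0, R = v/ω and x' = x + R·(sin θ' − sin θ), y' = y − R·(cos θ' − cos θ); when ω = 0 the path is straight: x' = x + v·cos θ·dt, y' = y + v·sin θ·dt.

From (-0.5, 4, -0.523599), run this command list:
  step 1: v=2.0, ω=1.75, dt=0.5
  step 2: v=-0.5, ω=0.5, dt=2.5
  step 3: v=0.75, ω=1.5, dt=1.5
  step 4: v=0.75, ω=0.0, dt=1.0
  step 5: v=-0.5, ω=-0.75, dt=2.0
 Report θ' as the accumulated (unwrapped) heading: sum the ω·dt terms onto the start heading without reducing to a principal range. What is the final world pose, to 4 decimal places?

step 1: θ'=0.3514 (R=1.1429) → pose (0.4648, 3.9167, 0.3514)
step 2: θ'=1.6014 (R=-1.0000) → pose (-0.1905, 2.9472, 1.6014)
step 3: θ'=3.8514 (R=0.5000) → pose (-1.0161, 3.3112, 3.8514)
step 4: θ'=3.8514 (straight) → pose (-1.5850, 2.8224, 3.8514)
step 5: θ'=2.3514 (R=0.6667) → pose (-0.6769, 2.7859, 2.3514)

(-0.6769, 2.7859, 2.3514)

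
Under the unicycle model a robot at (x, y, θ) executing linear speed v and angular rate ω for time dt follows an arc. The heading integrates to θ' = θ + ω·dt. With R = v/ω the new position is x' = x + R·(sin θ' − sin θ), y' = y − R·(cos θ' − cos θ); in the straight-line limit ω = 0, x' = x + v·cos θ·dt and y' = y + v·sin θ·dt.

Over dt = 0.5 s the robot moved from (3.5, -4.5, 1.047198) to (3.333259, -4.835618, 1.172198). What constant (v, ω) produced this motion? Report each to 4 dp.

v = -0.7500, ω = 0.2500

Δθ = 1.172198 − 1.047198 = 0.125000
ω = Δθ/dt = 0.125000/0.5 = 0.2500
R = −Δy/(cos θ' − cos θ) = -3.0000
v = R·ω = -3.0000·0.2500 = -0.7500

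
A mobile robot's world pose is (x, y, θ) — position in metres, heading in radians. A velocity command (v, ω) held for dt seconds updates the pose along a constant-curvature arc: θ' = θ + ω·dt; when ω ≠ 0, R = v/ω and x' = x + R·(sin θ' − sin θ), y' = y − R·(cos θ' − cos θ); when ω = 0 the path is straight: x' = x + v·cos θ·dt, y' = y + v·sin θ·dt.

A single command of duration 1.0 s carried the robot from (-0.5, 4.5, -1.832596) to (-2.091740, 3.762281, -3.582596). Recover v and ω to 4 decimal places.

Δθ = -3.582596 − -1.832596 = -1.750000
ω = Δθ/dt = -1.750000/1.0 = -1.7500
R = Δx/(sin θ' − sin θ) = -1.1429
v = R·ω = -1.1429·-1.7500 = 2.0000

v = 2.0000, ω = -1.7500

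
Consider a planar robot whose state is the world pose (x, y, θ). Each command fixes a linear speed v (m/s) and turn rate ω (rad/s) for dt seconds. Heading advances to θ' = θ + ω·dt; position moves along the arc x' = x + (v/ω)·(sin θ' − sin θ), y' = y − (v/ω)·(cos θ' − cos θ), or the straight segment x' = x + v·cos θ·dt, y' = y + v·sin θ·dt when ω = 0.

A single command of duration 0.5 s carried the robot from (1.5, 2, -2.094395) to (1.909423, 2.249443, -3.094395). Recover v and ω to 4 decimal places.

Δθ = -3.094395 − -2.094395 = -1.000000
ω = Δθ/dt = -1.000000/0.5 = -2.0000
R = Δx/(sin θ' − sin θ) = 0.5000
v = R·ω = 0.5000·-2.0000 = -1.0000

v = -1.0000, ω = -2.0000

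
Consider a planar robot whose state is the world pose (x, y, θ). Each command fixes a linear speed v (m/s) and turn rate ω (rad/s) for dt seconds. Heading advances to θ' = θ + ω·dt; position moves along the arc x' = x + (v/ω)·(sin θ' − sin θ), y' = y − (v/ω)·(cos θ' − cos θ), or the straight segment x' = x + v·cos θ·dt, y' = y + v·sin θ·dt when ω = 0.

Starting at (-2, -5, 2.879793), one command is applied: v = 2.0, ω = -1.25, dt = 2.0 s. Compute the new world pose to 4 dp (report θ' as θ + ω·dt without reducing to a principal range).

(-2.1791, -1.9685, 0.3798)

θ' = 2.8798 + -1.25·2.0 = 0.3798
R = v/ω = 2.0/-1.25 = -1.6000
x' = -2 + -1.6000·(sin 0.3798 − sin 2.8798) = -2.1791
y' = -5 − -1.6000·(cos 0.3798 − cos 2.8798) = -1.9685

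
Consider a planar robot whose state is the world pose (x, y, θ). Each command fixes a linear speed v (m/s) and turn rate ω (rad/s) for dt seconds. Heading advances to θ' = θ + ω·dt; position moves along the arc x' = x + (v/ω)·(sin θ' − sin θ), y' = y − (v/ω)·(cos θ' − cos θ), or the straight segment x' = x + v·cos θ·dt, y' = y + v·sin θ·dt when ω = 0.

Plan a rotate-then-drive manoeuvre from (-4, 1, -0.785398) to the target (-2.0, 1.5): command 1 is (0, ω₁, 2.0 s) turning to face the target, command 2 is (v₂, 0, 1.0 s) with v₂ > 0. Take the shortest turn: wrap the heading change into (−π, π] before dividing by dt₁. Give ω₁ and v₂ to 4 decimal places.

ω₁ = 0.5152, v₂ = 2.0616

heading to target = atan2(1.5−1, -2−-4) = 0.2450
Δθ = wrap(0.2450 − -0.7854) = 1.0304; ω₁ = Δθ/dt₁ = 0.5152
distance = √((-2−-4)² + (1.5−1)²) = 2.0616; v₂ = distance/dt₂ = 2.0616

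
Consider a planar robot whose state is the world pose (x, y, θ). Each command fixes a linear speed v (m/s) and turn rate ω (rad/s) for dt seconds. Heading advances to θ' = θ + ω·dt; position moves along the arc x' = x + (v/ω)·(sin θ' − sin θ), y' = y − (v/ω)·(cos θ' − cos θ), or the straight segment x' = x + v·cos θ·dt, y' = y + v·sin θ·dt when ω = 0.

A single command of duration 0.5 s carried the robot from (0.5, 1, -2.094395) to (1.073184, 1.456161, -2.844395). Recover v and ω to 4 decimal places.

v = -1.5000, ω = -1.5000

Δθ = -2.844395 − -2.094395 = -0.750000
ω = Δθ/dt = -0.750000/0.5 = -1.5000
R = Δx/(sin θ' − sin θ) = 1.0000
v = R·ω = 1.0000·-1.5000 = -1.5000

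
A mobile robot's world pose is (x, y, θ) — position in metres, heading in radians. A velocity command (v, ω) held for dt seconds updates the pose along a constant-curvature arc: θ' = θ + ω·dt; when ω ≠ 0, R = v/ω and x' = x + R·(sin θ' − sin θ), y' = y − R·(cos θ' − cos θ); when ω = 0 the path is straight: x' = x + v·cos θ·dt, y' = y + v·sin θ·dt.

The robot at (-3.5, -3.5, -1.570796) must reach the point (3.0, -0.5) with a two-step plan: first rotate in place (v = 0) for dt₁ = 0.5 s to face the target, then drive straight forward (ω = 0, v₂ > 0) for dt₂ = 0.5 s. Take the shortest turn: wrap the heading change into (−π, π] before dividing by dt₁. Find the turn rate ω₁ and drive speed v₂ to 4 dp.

ω₁ = 4.0064, v₂ = 14.3178

heading to target = atan2(-0.5−-3.5, 3−-3.5) = 0.4324
Δθ = wrap(0.4324 − -1.5708) = 2.0032; ω₁ = Δθ/dt₁ = 4.0064
distance = √((3−-3.5)² + (-0.5−-3.5)²) = 7.1589; v₂ = distance/dt₂ = 14.3178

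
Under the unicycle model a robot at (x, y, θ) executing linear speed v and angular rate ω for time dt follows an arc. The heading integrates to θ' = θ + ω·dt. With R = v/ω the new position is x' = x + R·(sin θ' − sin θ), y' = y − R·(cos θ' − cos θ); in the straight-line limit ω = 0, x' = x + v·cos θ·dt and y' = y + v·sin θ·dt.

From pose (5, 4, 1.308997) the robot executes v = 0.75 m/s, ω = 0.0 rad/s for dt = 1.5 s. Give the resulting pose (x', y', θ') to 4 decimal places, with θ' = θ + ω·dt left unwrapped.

(5.2912, 5.0867, 1.3090)

θ' = 1.3090 + 0.0·1.5 = 1.3090
ω = 0 → straight: x' = 5 + 0.75·cos(1.3090)·1.5 = 5.2912
y' = 4 + 0.75·sin(1.3090)·1.5 = 5.0867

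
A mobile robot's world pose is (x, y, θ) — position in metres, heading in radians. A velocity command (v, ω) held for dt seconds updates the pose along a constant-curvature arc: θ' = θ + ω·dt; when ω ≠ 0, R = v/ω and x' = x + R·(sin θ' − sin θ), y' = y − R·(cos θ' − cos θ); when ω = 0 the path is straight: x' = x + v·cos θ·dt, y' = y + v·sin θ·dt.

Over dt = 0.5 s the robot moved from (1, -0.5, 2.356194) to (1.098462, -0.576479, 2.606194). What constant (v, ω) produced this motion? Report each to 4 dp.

v = -0.2500, ω = 0.5000

Δθ = 2.606194 − 2.356194 = 0.250000
ω = Δθ/dt = 0.250000/0.5 = 0.5000
R = Δx/(sin θ' − sin θ) = -0.5000
v = R·ω = -0.5000·0.5000 = -0.2500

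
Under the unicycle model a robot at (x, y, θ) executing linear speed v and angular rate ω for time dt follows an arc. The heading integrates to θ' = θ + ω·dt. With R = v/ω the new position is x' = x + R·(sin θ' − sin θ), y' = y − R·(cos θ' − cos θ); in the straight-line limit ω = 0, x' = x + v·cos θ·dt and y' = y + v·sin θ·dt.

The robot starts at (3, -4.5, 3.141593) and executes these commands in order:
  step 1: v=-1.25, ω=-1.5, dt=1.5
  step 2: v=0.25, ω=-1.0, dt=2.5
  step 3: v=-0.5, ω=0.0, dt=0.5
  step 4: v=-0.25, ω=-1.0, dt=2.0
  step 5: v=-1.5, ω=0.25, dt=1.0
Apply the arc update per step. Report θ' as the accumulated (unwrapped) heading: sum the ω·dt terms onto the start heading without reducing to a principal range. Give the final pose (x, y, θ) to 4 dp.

step 1: θ'=0.8916 (R=0.8333) → pose (3.6484, -5.8568, 0.8916)
step 2: θ'=-1.6084 (R=-0.2500) → pose (4.0927, -6.0233, -1.6084)
step 3: θ'=-1.6084 (straight) → pose (4.1021, -5.7734, -1.6084)
step 4: θ'=-3.6084 (R=0.2500) → pose (4.4645, -5.5596, -3.6084)
step 5: θ'=-3.3584 (R=-6.0000) → pose (5.8740, -6.0611, -3.3584)

(5.8740, -6.0611, -3.3584)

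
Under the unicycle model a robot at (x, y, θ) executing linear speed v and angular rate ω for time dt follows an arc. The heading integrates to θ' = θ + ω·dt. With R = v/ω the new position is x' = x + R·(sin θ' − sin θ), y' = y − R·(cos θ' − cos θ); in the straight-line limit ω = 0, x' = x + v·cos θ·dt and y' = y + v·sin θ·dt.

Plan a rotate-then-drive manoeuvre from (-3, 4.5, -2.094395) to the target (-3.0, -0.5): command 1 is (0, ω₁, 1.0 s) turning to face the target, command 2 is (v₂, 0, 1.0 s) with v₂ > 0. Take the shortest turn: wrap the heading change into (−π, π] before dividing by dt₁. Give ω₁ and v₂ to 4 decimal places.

ω₁ = 0.5236, v₂ = 5.0000

heading to target = atan2(-0.5−4.5, -3−-3) = -1.5708
Δθ = wrap(-1.5708 − -2.0944) = 0.5236; ω₁ = Δθ/dt₁ = 0.5236
distance = √((-3−-3)² + (-0.5−4.5)²) = 5.0000; v₂ = distance/dt₂ = 5.0000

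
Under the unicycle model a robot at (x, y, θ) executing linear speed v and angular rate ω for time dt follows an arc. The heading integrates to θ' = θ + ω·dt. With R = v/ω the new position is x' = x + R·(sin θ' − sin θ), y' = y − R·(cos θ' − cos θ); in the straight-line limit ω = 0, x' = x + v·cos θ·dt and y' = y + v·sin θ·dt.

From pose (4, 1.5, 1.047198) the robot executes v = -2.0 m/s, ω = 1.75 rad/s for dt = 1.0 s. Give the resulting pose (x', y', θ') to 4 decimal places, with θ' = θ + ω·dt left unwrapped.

(4.6039, -0.1472, 2.7972)

θ' = 1.0472 + 1.75·1.0 = 2.7972
R = v/ω = -2.0/1.75 = -1.1429
x' = 4 + -1.1429·(sin 2.7972 − sin 1.0472) = 4.6039
y' = 1.5 − -1.1429·(cos 2.7972 − cos 1.0472) = -0.1472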